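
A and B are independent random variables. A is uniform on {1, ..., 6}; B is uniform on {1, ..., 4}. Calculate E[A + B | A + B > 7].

Outcomes with A + B > 7: (4,4), (5,3), (5,4), (6,2), (6,3), (6,4), each with probability 1/24.
E[A + B | A + B > 7] = (8 + 8 + 9 + 8 + 9 + 10) / 6 = 26/3.

26/3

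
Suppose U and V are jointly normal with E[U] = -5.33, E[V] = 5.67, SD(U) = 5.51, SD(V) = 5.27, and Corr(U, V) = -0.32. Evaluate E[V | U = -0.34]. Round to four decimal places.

The regression of V on U has slope ρ·σ_V/σ_U and passes through (μ_U, μ_V).
E[V | U=-0.34] = 5.67 + (-0.32)·(5.27/5.51)·(-0.34 − (-5.33)) = 5.67 + (-0.30606)·(4.99) = 4.1428.

4.1428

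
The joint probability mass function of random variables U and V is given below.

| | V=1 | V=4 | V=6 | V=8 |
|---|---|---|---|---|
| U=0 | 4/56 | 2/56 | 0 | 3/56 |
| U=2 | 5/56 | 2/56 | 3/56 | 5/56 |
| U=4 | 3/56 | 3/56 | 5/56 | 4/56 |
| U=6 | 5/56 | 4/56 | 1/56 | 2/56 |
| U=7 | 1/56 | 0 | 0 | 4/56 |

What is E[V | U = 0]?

4

P(U = 0) = 9/56.
Σ V·P over the event = 1·(4/56) + 4·(2/56) + 8·(3/56) = 9/14.
E[V | U = 0] = (9/14) / (9/56) = 4.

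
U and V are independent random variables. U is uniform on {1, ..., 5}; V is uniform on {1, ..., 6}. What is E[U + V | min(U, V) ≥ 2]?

P(min(U, V) ≥ 2) = 2/3.
Summing (U+V)·P(x,y) over outcomes with min(U, V) ≥ 2 gives 5.
E[U + V | min(U, V) ≥ 2] = (5) / (2/3) = 15/2.

15/2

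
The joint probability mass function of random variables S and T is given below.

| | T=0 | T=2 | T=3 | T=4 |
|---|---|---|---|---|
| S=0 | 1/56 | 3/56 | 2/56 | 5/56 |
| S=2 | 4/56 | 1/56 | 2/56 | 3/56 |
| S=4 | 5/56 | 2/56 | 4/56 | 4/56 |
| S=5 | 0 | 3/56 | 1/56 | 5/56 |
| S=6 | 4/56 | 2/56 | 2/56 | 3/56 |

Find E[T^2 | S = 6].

74/11

P(S = 6) = 11/56.
Σ T^2·P over the event = 0·(4/56) + 4·(2/56) + 9·(2/56) + 16·(3/56) = 37/28.
E[T^2 | S = 6] = (37/28) / (11/56) = 74/11.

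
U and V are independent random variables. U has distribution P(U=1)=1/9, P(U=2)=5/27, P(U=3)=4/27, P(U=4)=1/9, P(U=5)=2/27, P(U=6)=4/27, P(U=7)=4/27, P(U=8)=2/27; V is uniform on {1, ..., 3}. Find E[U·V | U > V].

P(U > V) = 58/81.
Summing UV·P(x,y) over outcomes with U > V gives 586/81.
E[U·V | U > V] = (586/81) / (58/81) = 293/29.

293/29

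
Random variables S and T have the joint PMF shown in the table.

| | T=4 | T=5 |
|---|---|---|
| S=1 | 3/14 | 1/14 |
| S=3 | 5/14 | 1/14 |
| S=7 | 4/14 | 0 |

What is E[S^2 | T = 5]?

P(T = 5) = 1/7.
Σ S^2·P over the event = 1·(1/14) + 9·(1/14) = 5/7.
E[S^2 | T = 5] = (5/7) / (1/7) = 5.

5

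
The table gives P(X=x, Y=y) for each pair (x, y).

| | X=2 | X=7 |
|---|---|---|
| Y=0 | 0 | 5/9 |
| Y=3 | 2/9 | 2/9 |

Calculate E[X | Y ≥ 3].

9/2

P(Y ≥ 3) = 4/9.
Σ X·P over the event = 2·(2/9) + 7·(2/9) = 2.
E[X | Y ≥ 3] = (2) / (4/9) = 9/2.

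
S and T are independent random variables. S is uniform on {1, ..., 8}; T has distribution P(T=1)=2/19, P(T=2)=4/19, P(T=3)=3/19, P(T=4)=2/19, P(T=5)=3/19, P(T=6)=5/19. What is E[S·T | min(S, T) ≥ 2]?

P(min(S, T) ≥ 2) = 119/152.
Summing ST·P(x,y) over outcomes with min(S, T) ≥ 2 gives 1225/76.
E[S·T | min(S, T) ≥ 2] = (1225/76) / (119/152) = 350/17.

350/17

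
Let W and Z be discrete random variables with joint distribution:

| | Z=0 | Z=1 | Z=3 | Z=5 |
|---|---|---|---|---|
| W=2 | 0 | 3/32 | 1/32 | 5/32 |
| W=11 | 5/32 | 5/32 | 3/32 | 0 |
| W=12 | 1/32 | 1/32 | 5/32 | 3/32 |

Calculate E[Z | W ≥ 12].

31/10

P(W ≥ 12) = 5/16.
Σ Z·P over the event = 0·(1/32) + 1·(1/32) + 3·(5/32) + 5·(3/32) = 31/32.
E[Z | W ≥ 12] = (31/32) / (5/16) = 31/10.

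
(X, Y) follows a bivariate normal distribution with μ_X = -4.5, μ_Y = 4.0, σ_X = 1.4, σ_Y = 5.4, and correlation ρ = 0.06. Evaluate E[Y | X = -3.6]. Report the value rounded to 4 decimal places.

E[Y | X=x] = μ_Y + ρ(σ_Y/σ_X)(x − μ_X) for jointly normal variables.
E[Y | X=-3.6] = 4.0 + (0.06)·(5.4/1.4)·(-3.6 − (-4.5)) = 4.0 + (0.23143)·(0.9) = 4.2083.

4.2083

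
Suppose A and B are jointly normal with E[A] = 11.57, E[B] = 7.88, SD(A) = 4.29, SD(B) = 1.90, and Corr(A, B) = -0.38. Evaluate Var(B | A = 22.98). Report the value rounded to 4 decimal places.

For a bivariate normal, Var(B | A=x) = σ_B²(1 − ρ²).
Var(B | A=22.98) = (1.90)²·(1 − (-0.38)²) = 3.61·0.8556 = 3.0887.

3.0887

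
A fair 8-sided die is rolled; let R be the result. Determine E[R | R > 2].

11/2

Given R > 2, R is equally likely to be any of {3, 4, 5, 6, 7, 8}.
E[R | R > 2] = (3 + 4 + 5 + 6 + 7 + 8) / 6 = 11/2.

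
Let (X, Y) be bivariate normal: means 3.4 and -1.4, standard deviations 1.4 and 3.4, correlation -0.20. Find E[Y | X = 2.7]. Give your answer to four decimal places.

The regression of Y on X has slope ρ·σ_Y/σ_X and passes through (μ_X, μ_Y).
E[Y | X=2.7] = -1.4 + (-0.20)·(3.4/1.4)·(2.7 − (3.4)) = -1.4 + (-0.48571)·(-0.7) = -1.0600.

-1.0600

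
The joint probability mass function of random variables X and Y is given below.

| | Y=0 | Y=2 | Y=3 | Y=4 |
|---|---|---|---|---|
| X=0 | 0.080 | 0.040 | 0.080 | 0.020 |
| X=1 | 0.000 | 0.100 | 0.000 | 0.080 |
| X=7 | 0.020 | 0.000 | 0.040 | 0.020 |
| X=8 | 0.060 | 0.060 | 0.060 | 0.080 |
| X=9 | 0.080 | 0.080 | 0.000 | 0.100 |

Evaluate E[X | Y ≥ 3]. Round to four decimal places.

P(Y ≥ 3) = 0.480.
Σ X·P over the event = 0·(0.080) + 0·(0.020) + 1·(0.080) + 7·(0.040) + 7·(0.020) + 8·(0.060) + 8·(0.080) + 9·(0.100) = 2.520.
E[X | Y ≥ 3] = (2.520) / (0.480) = 5.2500.

5.2500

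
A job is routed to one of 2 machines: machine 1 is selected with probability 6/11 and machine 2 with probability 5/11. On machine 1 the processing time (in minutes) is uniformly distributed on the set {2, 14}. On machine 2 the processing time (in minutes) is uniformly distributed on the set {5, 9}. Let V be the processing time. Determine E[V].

E[V | machine 1] = (2+14)/2 = 8.
E[V | machine 2] = (5+9)/2 = 7.
E[V] = (6/11)·(8) + (5/11)·(7) = 83/11.

83/11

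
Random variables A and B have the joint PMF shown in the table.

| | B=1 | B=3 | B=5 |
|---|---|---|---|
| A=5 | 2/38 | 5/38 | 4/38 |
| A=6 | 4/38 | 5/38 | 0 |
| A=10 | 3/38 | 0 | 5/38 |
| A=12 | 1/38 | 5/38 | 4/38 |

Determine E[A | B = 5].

118/13

P(B = 5) = 13/38.
Σ A·P over the event = 5·(4/38) + 10·(5/38) + 12·(4/38) = 59/19.
E[A | B = 5] = (59/19) / (13/38) = 118/13.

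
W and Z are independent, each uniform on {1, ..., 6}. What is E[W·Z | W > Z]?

P(W > Z) = 5/12.
Summing WZ·P(x,y) over outcomes with W > Z gives 175/36.
E[W·Z | W > Z] = (175/36) / (5/12) = 35/3.

35/3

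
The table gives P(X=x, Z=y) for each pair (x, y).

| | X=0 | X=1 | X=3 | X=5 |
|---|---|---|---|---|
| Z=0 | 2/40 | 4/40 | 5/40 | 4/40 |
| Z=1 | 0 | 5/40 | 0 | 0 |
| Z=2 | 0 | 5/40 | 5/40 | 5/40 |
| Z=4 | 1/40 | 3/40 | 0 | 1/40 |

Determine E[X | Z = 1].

P(Z = 1) = 1/8.
Σ X·P over the event = 1·(5/40) = 1/8.
E[X | Z = 1] = (1/8) / (1/8) = 1.

1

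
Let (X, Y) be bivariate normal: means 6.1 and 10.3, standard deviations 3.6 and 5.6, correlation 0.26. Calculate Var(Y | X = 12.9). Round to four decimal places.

For a bivariate normal, Var(Y | X=x) = σ_Y²(1 − ρ²).
Var(Y | X=12.9) = (5.6)²·(1 − (0.26)²) = 31.36·0.9324 = 29.2401.

29.2401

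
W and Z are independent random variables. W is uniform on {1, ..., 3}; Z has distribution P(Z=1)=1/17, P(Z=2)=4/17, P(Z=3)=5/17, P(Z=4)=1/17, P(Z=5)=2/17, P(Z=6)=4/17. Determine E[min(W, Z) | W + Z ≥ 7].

37/17

P(W + Z ≥ 7) = 1/3.
Summing min(W,Z)·P(x,y) over outcomes with W + Z ≥ 7 gives 37/51.
E[min(W, Z) | W + Z ≥ 7] = (37/51) / (1/3) = 37/17.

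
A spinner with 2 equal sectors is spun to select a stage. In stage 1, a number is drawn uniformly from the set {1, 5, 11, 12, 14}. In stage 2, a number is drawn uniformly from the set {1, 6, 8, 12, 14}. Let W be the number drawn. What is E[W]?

E[W | stage 1] = (1+5+11+12+14)/5 = 43/5.
E[W | stage 2] = (1+6+8+12+14)/5 = 41/5.
E[W] = (1/2)·(43/5) + (1/2)·(41/5) = 42/5.

42/5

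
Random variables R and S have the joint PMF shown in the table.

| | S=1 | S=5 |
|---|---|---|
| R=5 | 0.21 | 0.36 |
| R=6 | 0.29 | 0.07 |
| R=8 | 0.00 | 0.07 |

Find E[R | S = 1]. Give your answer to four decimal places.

5.5800

P(S = 1) = 0.50.
Σ R·P over the event = 5·(0.21) + 6·(0.29) = 2.79.
E[R | S = 1] = (2.79) / (0.50) = 5.5800.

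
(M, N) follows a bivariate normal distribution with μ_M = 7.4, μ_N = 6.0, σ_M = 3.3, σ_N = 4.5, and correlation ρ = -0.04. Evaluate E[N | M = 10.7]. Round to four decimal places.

5.8200

The regression of N on M has slope ρ·σ_N/σ_M and passes through (μ_M, μ_N).
E[N | M=10.7] = 6.0 + (-0.04)·(4.5/3.3)·(10.7 − (7.4)) = 6.0 + (-0.054545)·(3.3) = 5.8200.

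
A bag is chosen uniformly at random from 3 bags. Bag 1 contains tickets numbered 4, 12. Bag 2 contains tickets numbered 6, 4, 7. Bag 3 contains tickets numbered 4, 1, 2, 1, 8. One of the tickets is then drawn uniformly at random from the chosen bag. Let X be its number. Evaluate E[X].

253/45

E[X | bag 1] = (4+12)/2 = 8.
E[X | bag 2] = (6+4+7)/3 = 17/3.
E[X | bag 3] = (4+1+2+1+8)/5 = 16/5.
By the law of total expectation,
E[X] = (1/3)·(8) + (1/3)·(17/3) + (1/3)·(16/5) = 253/45.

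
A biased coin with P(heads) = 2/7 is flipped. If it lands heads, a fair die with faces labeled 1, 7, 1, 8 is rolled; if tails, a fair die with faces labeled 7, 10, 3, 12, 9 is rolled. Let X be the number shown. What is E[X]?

99/14

E[X | heads] = (1+7+1+8)/4 = 17/4.
E[X | tails] = (7+10+3+12+9)/5 = 41/5.
By the law of total expectation,
E[X] = (2/7)·(17/4) + (5/7)·(41/5) = 99/14.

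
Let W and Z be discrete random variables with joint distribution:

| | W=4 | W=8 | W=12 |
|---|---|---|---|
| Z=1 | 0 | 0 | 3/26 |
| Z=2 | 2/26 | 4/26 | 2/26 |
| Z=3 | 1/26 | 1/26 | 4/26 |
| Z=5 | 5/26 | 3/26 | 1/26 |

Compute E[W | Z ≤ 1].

12

P(Z ≤ 1) = 3/26.
Σ W·P over the event = 12·(3/26) = 18/13.
E[W | Z ≤ 1] = (18/13) / (3/26) = 12.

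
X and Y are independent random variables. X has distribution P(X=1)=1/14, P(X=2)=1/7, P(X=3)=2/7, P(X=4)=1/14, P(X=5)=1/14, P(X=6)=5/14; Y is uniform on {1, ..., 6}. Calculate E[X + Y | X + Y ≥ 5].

P(X + Y ≥ 5) = 73/84.
Summing (X+Y)·P(x,y) over outcomes with X + Y ≥ 5 gives 197/28.
E[X + Y | X + Y ≥ 5] = (197/28) / (73/84) = 591/73.

591/73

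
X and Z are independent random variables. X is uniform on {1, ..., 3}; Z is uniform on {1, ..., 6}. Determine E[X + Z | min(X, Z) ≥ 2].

13/2

Outcomes with min(X, Z) ≥ 2: (2,2), (2,3), (2,4), (2,5), (2,6), (3,2), (3,3), (3,4), (3,5), (3,6), each with probability 1/18.
E[X + Z | min(X, Z) ≥ 2] = (4 + 5 + 6 + 7 + 8 + 5 + 6 + 7 + 8 + 9) / 10 = 13/2.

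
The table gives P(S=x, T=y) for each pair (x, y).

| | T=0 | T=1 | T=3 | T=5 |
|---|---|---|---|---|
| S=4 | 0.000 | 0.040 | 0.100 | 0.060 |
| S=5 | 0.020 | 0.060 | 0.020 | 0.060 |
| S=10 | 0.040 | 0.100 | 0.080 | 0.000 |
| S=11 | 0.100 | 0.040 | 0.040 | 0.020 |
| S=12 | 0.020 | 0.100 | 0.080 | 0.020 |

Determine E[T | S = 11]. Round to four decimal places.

1.3000

P(S = 11) = 0.200.
Σ T·P over the event = 0·(0.100) + 1·(0.040) + 3·(0.040) + 5·(0.020) = 0.260.
E[T | S = 11] = (0.260) / (0.200) = 1.3000.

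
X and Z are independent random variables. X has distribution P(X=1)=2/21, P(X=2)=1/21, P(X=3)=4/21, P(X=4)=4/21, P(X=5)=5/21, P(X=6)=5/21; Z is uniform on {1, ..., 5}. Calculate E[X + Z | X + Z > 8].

P(X + Z > 8) = 29/105.
Summing (X+Z)·P(x,y) over outcomes with X + Z > 8 gives 281/105.
E[X + Z | X + Z > 8] = (281/105) / (29/105) = 281/29.

281/29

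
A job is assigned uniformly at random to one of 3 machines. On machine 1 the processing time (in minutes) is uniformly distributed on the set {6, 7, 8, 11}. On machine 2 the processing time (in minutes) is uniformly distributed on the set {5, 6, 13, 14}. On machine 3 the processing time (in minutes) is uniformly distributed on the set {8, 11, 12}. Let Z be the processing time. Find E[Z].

167/18

E[Z | machine 1] = (6+7+8+11)/4 = 8.
E[Z | machine 2] = (5+6+13+14)/4 = 19/2.
E[Z | machine 3] = (8+11+12)/3 = 31/3.
E[Z] = (1/3)·(8) + (1/3)·(19/2) + (1/3)·(31/3) = 167/18.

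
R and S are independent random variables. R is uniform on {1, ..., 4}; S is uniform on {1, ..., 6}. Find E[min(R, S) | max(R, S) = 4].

16/7

Outcomes with max(R, S) = 4: (1,4), (2,4), (3,4), (4,1), (4,2), (4,3), (4,4), each with probability 1/24.
E[min(R, S) | max(R, S) = 4] = (1 + 2 + 3 + 1 + 2 + 3 + 4) / 7 = 16/7.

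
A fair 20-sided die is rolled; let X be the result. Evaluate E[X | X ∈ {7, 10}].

P(X ∈ {7, 10}) = 1/10.
Σ over the event: 7·1/20 + 10·1/20 = 17/20.
E[X | X ∈ {7, 10}] = (17/20) / (1/10) = 17/2.

17/2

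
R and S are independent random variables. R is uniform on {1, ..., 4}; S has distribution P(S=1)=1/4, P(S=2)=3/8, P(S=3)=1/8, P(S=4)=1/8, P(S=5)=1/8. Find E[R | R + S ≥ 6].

P(R + S ≥ 6) = 3/8.
Summing R·P(x,y) over outcomes with R + S ≥ 6 gives 19/16.
E[R | R + S ≥ 6] = (19/16) / (3/8) = 19/6.

19/6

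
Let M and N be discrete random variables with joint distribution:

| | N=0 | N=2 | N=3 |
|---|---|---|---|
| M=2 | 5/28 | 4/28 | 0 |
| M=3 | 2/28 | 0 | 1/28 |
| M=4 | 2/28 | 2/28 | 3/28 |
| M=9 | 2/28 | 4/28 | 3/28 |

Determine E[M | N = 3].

6

P(N = 3) = 1/4.
Σ M·P over the event = 3·(1/28) + 4·(3/28) + 9·(3/28) = 3/2.
E[M | N = 3] = (3/2) / (1/4) = 6.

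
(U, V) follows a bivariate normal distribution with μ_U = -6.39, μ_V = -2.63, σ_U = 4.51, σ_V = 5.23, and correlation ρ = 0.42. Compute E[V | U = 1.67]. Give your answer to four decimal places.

E[V | U=x] = μ_V + ρ(σ_V/σ_U)(x − μ_U) for jointly normal variables.
E[V | U=1.67] = -2.63 + (0.42)·(5.23/4.51)·(1.67 − (-6.39)) = -2.63 + (0.48705)·(8.06) = 1.2956.

1.2956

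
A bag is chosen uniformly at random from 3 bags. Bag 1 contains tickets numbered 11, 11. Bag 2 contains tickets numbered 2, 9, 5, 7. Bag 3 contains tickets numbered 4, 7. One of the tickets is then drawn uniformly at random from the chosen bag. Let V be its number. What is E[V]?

89/12

E[V | bag 1] = (11+11)/2 = 11.
E[V | bag 2] = (2+9+5+7)/4 = 23/4.
E[V | bag 3] = (4+7)/2 = 11/2.
E[V] = (1/3)·(11) + (1/3)·(23/4) + (1/3)·(11/2) = 89/12.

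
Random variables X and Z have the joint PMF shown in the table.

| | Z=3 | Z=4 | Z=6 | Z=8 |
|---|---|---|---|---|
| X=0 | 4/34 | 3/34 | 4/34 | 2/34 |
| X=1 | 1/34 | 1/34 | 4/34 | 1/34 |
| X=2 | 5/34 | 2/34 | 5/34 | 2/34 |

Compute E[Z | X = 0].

P(X = 0) = 13/34.
Σ Z·P over the event = 3·(4/34) + 4·(3/34) + 6·(4/34) + 8·(2/34) = 32/17.
E[Z | X = 0] = (32/17) / (13/34) = 64/13.

64/13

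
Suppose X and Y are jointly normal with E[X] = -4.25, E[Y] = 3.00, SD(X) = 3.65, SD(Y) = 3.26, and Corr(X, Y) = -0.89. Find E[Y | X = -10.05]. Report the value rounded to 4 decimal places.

7.6104

The regression of Y on X has slope ρ·σ_Y/σ_X and passes through (μ_X, μ_Y).
E[Y | X=-10.05] = 3.00 + (-0.89)·(3.26/3.65)·(-10.05 − (-4.25)) = 3.00 + (-0.7949)·(-5.8) = 7.6104.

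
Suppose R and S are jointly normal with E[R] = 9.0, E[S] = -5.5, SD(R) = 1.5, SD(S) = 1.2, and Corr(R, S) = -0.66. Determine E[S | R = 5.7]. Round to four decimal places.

The regression of S on R has slope ρ·σ_S/σ_R and passes through (μ_R, μ_S).
E[S | R=5.7] = -5.5 + (-0.66)·(1.2/1.5)·(5.7 − (9.0)) = -5.5 + (-0.528)·(-3.3) = -3.7576.

-3.7576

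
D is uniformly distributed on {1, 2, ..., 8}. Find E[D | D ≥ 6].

Given D ≥ 6, D is equally likely to be any of {6, 7, 8}.
E[D | D ≥ 6] = (6 + 7 + 8) / 3 = 7.

7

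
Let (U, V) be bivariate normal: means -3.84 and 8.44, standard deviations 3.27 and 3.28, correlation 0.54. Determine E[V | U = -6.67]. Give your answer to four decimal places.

For a bivariate normal, E[V | U=x] = μ_V + ρ·(σ_V/σ_U)·(x − μ_U).
E[V | U=-6.67] = 8.44 + (0.54)·(3.28/3.27)·(-6.67 − (-3.84)) = 8.44 + (0.54165)·(-2.83) = 6.9071.

6.9071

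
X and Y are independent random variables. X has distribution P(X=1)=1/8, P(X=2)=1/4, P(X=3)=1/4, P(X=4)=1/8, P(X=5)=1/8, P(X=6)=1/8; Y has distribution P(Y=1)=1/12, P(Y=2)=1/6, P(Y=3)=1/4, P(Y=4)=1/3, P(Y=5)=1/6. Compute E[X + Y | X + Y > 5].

P(X + Y > 5) = 67/96.
Summing (X+Y)·P(x,y) over outcomes with X + Y > 5 gives 169/32.
E[X + Y | X + Y > 5] = (169/32) / (67/96) = 507/67.

507/67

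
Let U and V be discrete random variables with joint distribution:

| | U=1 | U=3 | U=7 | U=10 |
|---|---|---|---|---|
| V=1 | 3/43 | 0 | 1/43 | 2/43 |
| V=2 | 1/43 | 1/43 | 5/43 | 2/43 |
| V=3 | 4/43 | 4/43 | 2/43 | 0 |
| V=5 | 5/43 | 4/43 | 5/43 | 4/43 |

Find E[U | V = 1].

P(V = 1) = 6/43.
Summing U·P(U=x,V=y) over the conditioning event gives 30/43.
E[U | V = 1] = (30/43) / (6/43) = 5.

5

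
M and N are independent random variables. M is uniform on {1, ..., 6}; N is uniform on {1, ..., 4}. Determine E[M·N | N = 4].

Outcomes with N = 4: (1,4), (2,4), (3,4), (4,4), (5,4), (6,4), each with probability 1/24.
E[M·N | N = 4] = (4 + 8 + 12 + 16 + 20 + 24) / 6 = 14.

14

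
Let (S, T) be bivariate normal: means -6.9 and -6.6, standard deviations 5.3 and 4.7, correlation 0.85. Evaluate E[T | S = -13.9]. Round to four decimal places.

For a bivariate normal, E[T | S=x] = μ_T + ρ·(σ_T/σ_S)·(x − μ_S).
E[T | S=-13.9] = -6.6 + (0.85)·(4.7/5.3)·(-13.9 − (-6.9)) = -6.6 + (0.75377)·(-7) = -11.8764.

-11.8764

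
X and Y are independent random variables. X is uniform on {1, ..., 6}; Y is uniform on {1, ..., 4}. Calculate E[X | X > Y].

P(X > Y) = 7/12.
Summing X·P(x,y) over outcomes with X > Y gives 8/3.
E[X | X > Y] = (8/3) / (7/12) = 32/7.

32/7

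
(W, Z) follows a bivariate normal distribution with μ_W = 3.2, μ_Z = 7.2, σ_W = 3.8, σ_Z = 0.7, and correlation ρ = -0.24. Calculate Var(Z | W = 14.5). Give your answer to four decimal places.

0.4618

The conditional variance in a bivariate normal is σ_Z²(1 − ρ²), independent of x.
Var(Z | W=14.5) = (0.7)²·(1 − (-0.24)²) = 0.49·0.9424 = 0.4618.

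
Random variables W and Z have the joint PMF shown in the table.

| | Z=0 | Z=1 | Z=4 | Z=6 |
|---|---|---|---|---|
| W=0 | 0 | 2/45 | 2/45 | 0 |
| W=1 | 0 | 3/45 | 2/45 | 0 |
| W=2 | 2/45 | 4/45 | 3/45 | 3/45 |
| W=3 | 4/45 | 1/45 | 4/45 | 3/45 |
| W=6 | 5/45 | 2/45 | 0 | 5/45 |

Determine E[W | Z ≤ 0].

46/11

P(Z ≤ 0) = 11/45.
Σ W·P over the event = 2·(2/45) + 3·(4/45) + 6·(5/45) = 46/45.
E[W | Z ≤ 0] = (46/45) / (11/45) = 46/11.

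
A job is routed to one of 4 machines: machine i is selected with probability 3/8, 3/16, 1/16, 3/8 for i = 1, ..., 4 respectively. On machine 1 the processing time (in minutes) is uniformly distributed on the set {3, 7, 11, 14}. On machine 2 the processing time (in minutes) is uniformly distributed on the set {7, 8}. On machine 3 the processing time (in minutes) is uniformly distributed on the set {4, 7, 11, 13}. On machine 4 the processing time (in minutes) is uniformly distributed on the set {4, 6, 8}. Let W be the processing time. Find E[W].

479/64

E[W | machine 1] = (3+7+11+14)/4 = 35/4.
E[W | machine 2] = (7+8)/2 = 15/2.
E[W | machine 3] = (4+7+11+13)/4 = 35/4.
E[W | machine 4] = (4+6+8)/3 = 6.
E[W] = (3/8)·(35/4) + (3/16)·(15/2) + (1/16)·(35/4) + (3/8)·(6) = 479/64.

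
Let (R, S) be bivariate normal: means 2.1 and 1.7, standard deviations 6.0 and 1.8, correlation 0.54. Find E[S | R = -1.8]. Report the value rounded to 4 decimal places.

E[S | R=x] = μ_S + ρ(σ_S/σ_R)(x − μ_R) for jointly normal variables.
E[S | R=-1.8] = 1.7 + (0.54)·(1.8/6.0)·(-1.8 − (2.1)) = 1.7 + (0.162)·(-3.9) = 1.0682.

1.0682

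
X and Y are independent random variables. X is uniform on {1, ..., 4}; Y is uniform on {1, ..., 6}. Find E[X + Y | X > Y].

Outcomes with X > Y: (2,1), (3,1), (3,2), (4,1), (4,2), (4,3), each with probability 1/24.
E[X + Y | X > Y] = (3 + 4 + 5 + 5 + 6 + 7) / 6 = 5.

5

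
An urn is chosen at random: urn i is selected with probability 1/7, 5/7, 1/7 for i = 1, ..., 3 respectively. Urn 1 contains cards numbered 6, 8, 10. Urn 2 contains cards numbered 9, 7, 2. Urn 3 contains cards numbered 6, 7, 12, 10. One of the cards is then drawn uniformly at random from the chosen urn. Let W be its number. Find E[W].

E[W | urn 1] = (6+8+10)/3 = 8.
E[W | urn 2] = (9+7+2)/3 = 6.
E[W | urn 3] = (6+7+12+10)/4 = 35/4.
By the law of total expectation,
E[W] = (1/7)·(8) + (5/7)·(6) + (1/7)·(35/4) = 187/28.

187/28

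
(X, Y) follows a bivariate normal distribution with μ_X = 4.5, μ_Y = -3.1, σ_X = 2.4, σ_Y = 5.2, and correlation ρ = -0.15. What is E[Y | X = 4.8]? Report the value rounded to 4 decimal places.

-3.1975

The regression of Y on X has slope ρ·σ_Y/σ_X and passes through (μ_X, μ_Y).
E[Y | X=4.8] = -3.1 + (-0.15)·(5.2/2.4)·(4.8 − (4.5)) = -3.1 + (-0.325)·(0.3) = -3.1975.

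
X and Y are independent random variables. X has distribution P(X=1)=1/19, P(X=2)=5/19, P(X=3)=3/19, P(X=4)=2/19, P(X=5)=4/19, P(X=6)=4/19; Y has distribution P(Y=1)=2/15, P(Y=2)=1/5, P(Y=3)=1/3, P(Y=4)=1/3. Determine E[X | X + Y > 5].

904/201

P(X + Y > 5) = 67/95.
Summing X·P(x,y) over outcomes with X + Y > 5 gives 904/285.
E[X | X + Y > 5] = (904/285) / (67/95) = 904/201.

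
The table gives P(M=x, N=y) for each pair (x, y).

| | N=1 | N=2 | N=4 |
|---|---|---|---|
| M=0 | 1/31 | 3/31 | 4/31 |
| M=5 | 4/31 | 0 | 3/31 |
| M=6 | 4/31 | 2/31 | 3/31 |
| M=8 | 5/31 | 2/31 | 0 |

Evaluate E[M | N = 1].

6

P(N = 1) = 14/31.
Σ M·P over the event = 0·(1/31) + 5·(4/31) + 6·(4/31) + 8·(5/31) = 84/31.
E[M | N = 1] = (84/31) / (14/31) = 6.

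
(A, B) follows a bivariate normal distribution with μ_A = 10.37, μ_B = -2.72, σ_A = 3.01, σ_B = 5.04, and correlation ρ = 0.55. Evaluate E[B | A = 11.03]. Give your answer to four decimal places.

-2.1122

The regression of B on A has slope ρ·σ_B/σ_A and passes through (μ_A, μ_B).
E[B | A=11.03] = -2.72 + (0.55)·(5.04/3.01)·(11.03 − (10.37)) = -2.72 + (0.92093)·(0.66) = -2.1122.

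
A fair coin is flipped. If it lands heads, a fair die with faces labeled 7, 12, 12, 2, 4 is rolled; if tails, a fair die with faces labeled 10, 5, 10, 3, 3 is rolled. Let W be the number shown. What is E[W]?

E[W | heads] = (7+12+12+2+4)/5 = 37/5.
E[W | tails] = (10+5+10+3+3)/5 = 31/5.
E[W] = (1/2)·(37/5) + (1/2)·(31/5) = 34/5.

34/5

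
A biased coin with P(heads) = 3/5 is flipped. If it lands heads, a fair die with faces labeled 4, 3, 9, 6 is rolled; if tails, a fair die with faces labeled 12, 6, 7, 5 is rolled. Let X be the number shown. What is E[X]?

63/10

E[X | heads] = (4+3+9+6)/4 = 11/2.
E[X | tails] = (12+6+7+5)/4 = 15/2.
E[X] = (3/5)·(11/2) + (2/5)·(15/2) = 63/10.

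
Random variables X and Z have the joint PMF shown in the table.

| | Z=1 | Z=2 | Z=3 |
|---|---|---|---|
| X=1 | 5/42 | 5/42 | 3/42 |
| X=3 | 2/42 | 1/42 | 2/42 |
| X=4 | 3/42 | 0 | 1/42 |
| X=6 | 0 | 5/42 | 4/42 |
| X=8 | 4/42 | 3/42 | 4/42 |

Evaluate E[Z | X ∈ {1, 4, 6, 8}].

P(X ∈ {1, 4, 6, 8}) = 37/42.
Summing Z·P(X=x,Z=y) over the conditioning event gives 37/21.
E[Z | X ∈ {1, 4, 6, 8}] = (37/21) / (37/42) = 2.

2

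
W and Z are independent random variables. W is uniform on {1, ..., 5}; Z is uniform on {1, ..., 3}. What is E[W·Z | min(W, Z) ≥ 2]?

Outcomes with min(W, Z) ≥ 2: (2,2), (2,3), (3,2), (3,3), (4,2), (4,3), (5,2), (5,3), each with probability 1/15.
E[W·Z | min(W, Z) ≥ 2] = (4 + 6 + 6 + 9 + 8 + 12 + 10 + 15) / 8 = 35/4.

35/4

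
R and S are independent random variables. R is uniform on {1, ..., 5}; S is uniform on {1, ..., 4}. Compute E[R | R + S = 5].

5/2

Outcomes with R + S = 5: (1,4), (2,3), (3,2), (4,1), each with probability 1/20.
E[R | R + S = 5] = (1 + 2 + 3 + 4) / 4 = 5/2.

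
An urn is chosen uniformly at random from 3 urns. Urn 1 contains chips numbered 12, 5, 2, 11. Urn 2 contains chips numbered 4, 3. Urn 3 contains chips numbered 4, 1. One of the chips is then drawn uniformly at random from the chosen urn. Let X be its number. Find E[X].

E[X | urn 1] = (12+5+2+11)/4 = 15/2.
E[X | urn 2] = (4+3)/2 = 7/2.
E[X | urn 3] = (4+1)/2 = 5/2.
E[X] = (1/3)·(15/2) + (1/3)·(7/2) + (1/3)·(5/2) = 9/2.

9/2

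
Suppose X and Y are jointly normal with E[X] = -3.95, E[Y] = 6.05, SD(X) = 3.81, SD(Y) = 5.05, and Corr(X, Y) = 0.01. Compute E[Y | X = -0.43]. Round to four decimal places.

6.0967

For a bivariate normal, E[Y | X=x] = μ_Y + ρ·(σ_Y/σ_X)·(x − μ_X).
E[Y | X=-0.43] = 6.05 + (0.01)·(5.05/3.81)·(-0.43 − (-3.95)) = 6.05 + (0.013255)·(3.52) = 6.0967.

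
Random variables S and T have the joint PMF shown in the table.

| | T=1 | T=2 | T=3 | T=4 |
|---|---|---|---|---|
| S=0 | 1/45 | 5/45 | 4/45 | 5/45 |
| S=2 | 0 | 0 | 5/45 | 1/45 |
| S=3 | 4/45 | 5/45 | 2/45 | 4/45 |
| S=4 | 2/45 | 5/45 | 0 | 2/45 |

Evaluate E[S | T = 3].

16/11

P(T = 3) = 11/45.
Summing S·P(S=x,T=y) over the conditioning event gives 16/45.
E[S | T = 3] = (16/45) / (11/45) = 16/11.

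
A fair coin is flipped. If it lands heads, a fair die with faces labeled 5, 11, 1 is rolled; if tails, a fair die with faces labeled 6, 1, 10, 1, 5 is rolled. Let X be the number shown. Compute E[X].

E[X | heads] = (5+11+1)/3 = 17/3.
E[X | tails] = (6+1+10+1+5)/5 = 23/5.
E[X] = (1/2)·(17/3) + (1/2)·(23/5) = 77/15.

77/15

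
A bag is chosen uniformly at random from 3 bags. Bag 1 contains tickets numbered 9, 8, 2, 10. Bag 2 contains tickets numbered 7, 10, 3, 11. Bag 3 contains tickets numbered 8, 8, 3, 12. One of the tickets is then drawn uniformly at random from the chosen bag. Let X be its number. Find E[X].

91/12

E[X | bag 1] = (9+8+2+10)/4 = 29/4.
E[X | bag 2] = (7+10+3+11)/4 = 31/4.
E[X | bag 3] = (8+8+3+12)/4 = 31/4.
E[X] = (1/3)·(29/4) + (1/3)·(31/4) + (1/3)·(31/4) = 91/12.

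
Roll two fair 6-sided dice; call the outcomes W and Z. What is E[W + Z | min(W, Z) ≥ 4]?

10

P(min(W, Z) ≥ 4) = 1/4.
Summing (W+Z)·P(x,y) over outcomes with min(W, Z) ≥ 4 gives 5/2.
E[W + Z | min(W, Z) ≥ 4] = (5/2) / (1/4) = 10.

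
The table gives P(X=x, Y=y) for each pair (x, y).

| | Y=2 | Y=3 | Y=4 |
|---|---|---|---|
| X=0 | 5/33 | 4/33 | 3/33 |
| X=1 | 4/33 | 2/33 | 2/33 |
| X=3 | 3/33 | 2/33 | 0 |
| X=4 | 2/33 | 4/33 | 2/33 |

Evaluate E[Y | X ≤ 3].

68/25

P(X ≤ 3) = 25/33.
Σ Y·P over the event = 2·(5/33) + 3·(4/33) + 4·(3/33) + 2·(4/33) + 3·(2/33) + 4·(2/33) + 2·(3/33) + 3·(2/33) = 68/33.
E[Y | X ≤ 3] = (68/33) / (25/33) = 68/25.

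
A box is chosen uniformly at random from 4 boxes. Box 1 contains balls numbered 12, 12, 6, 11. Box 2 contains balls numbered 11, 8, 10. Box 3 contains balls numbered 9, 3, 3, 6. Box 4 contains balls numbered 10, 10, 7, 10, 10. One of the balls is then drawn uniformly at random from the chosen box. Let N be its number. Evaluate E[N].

1037/120

E[N | box 1] = (12+12+6+11)/4 = 41/4.
E[N | box 2] = (11+8+10)/3 = 29/3.
E[N | box 3] = (9+3+3+6)/4 = 21/4.
E[N | box 4] = (10+10+7+10+10)/5 = 47/5.
By the law of total expectation,
E[N] = (1/4)·(41/4) + (1/4)·(29/3) + (1/4)·(21/4) + (1/4)·(47/5) = 1037/120.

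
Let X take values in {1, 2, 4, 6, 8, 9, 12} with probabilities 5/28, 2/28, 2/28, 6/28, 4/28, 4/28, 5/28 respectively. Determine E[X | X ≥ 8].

P(X ≥ 8) = 13/28.
Σ over the event: 8·1/7 + 9·1/7 + 12·5/28 = 32/7.
E[X | X ≥ 8] = (32/7) / (13/28) = 128/13.

128/13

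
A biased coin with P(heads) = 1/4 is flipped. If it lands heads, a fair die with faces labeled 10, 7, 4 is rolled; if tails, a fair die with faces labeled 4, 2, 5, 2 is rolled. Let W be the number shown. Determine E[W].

67/16

E[W | heads] = (10+7+4)/3 = 7.
E[W | tails] = (4+2+5+2)/4 = 13/4.
E[W] = (1/4)·(7) + (3/4)·(13/4) = 67/16.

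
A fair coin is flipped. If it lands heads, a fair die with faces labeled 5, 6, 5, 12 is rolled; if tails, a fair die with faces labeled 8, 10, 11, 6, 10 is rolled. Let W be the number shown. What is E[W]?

E[W | heads] = (5+6+5+12)/4 = 7.
E[W | tails] = (8+10+11+6+10)/5 = 9.
By the law of total expectation,
E[W] = (1/2)·(7) + (1/2)·(9) = 8.

8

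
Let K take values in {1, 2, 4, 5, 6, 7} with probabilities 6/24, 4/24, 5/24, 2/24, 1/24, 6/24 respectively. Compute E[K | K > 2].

39/7

P(K > 2) = 7/12.
Σ over the event: 4·5/24 + 5·1/12 + 6·1/24 + 7·1/4 = 13/4.
E[K | K > 2] = (13/4) / (7/12) = 39/7.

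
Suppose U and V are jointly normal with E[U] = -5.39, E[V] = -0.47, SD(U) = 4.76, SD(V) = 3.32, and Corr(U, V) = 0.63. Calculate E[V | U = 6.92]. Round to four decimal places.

4.9392

E[V | U=x] = μ_V + ρ(σ_V/σ_U)(x − μ_U) for jointly normal variables.
E[V | U=6.92] = -0.47 + (0.63)·(3.32/4.76)·(6.92 − (-5.39)) = -0.47 + (0.439412)·(12.31) = 4.9392.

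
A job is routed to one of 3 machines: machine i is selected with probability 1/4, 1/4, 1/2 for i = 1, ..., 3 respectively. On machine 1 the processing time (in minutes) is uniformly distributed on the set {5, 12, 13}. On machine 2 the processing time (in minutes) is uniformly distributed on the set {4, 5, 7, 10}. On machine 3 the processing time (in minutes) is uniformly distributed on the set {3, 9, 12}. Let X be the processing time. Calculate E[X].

E[X | machine 1] = (5+12+13)/3 = 10.
E[X | machine 2] = (4+5+7+10)/4 = 13/2.
E[X | machine 3] = (3+9+12)/3 = 8.
By the law of total expectation,
E[X] = (1/4)·(10) + (1/4)·(13/2) + (1/2)·(8) = 65/8.

65/8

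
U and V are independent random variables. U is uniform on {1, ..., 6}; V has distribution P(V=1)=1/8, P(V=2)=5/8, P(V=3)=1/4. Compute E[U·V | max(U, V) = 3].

P(max(U, V) = 3) = 1/4.
Summing UV·P(x,y) over outcomes with max(U, V) = 3 gives 23/16.
E[U·V | max(U, V) = 3] = (23/16) / (1/4) = 23/4.

23/4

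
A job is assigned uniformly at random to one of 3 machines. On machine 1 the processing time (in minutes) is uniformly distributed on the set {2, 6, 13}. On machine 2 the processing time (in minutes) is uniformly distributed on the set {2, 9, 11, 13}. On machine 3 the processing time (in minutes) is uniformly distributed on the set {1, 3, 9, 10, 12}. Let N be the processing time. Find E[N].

E[N | machine 1] = (2+6+13)/3 = 7.
E[N | machine 2] = (2+9+11+13)/4 = 35/4.
E[N | machine 3] = (1+3+9+10+12)/5 = 7.
By the law of total expectation,
E[N] = (1/3)·(7) + (1/3)·(35/4) + (1/3)·(7) = 91/12.

91/12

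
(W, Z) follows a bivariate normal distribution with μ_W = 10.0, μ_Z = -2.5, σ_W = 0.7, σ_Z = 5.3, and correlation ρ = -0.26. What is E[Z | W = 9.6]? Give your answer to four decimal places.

-1.7126

E[Z | W=x] = μ_Z + ρ(σ_Z/σ_W)(x − μ_W) for jointly normal variables.
E[Z | W=9.6] = -2.5 + (-0.26)·(5.3/0.7)·(9.6 − (10.0)) = -2.5 + (-1.9686)·(-0.4) = -1.7126.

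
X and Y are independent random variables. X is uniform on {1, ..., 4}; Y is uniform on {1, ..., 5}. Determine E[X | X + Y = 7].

P(X + Y = 7) = 3/20.
Summing X·P(x,y) over outcomes with X + Y = 7 gives 9/20.
E[X | X + Y = 7] = (9/20) / (3/20) = 3.

3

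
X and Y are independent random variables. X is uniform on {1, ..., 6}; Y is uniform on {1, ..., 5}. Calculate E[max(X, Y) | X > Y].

P(X > Y) = 1/2.
Summing max(X,Y)·P(x,y) over outcomes with X > Y gives 7/3.
E[max(X, Y) | X > Y] = (7/3) / (1/2) = 14/3.

14/3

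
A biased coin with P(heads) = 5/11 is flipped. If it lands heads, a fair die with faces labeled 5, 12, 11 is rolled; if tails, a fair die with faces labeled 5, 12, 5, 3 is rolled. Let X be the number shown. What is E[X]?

505/66

E[X | heads] = (5+12+11)/3 = 28/3.
E[X | tails] = (5+12+5+3)/4 = 25/4.
By the law of total expectation,
E[X] = (5/11)·(28/3) + (6/11)·(25/4) = 505/66.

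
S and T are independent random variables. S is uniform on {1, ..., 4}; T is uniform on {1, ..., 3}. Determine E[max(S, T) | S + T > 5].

Outcomes with S + T > 5: (3,3), (4,2), (4,3), each with probability 1/12.
E[max(S, T) | S + T > 5] = (3 + 4 + 4) / 3 = 11/3.

11/3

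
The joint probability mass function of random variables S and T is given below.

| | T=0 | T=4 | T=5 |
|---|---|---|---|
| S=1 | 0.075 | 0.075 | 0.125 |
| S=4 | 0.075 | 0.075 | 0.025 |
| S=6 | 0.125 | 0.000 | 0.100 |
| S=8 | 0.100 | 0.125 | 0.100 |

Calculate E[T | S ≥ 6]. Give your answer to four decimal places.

2.7273

P(S ≥ 6) = 0.550.
Summing T·P(S=x,T=y) over the conditioning event gives 1.500.
E[T | S ≥ 6] = (1.500) / (0.550) = 2.7273.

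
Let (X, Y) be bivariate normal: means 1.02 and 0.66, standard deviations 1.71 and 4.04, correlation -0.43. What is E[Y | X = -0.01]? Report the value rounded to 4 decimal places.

E[Y | X=x] = μ_Y + ρ(σ_Y/σ_X)(x − μ_X) for jointly normal variables.
E[Y | X=-0.01] = 0.66 + (-0.43)·(4.04/1.71)·(-0.01 − (1.02)) = 0.66 + (-1.0159)·(-1.03) = 1.7064.

1.7064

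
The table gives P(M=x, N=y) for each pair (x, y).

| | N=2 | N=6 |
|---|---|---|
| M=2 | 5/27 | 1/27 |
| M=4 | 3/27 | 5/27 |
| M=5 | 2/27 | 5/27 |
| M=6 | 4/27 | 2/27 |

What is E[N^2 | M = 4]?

24

P(M = 4) = 8/27.
Σ N^2·P over the event = 4·(3/27) + 36·(5/27) = 64/9.
E[N^2 | M = 4] = (64/9) / (8/27) = 24.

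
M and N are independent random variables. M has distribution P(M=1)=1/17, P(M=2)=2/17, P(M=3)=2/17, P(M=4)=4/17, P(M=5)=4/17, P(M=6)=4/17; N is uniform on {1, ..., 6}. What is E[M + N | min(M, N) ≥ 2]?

67/8

P(min(M, N) ≥ 2) = 40/51.
Summing (M+N)·P(x,y) over outcomes with min(M, N) ≥ 2 gives 335/51.
E[M + N | min(M, N) ≥ 2] = (335/51) / (40/51) = 67/8.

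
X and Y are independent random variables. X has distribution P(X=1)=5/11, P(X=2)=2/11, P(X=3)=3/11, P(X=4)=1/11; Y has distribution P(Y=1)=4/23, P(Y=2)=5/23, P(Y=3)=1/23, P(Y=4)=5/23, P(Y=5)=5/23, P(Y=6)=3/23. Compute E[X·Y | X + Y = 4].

P(X + Y = 4) = 27/253.
Summing XY·P(x,y) over outcomes with X + Y = 4 gives 91/253.
E[X·Y | X + Y = 4] = (91/253) / (27/253) = 91/27.

91/27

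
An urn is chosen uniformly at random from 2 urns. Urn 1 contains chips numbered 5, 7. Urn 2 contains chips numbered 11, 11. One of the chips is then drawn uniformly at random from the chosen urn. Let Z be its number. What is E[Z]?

E[Z | urn 1] = (5+7)/2 = 6.
E[Z | urn 2] = (11+11)/2 = 11.
E[Z] = (1/2)·(6) + (1/2)·(11) = 17/2.

17/2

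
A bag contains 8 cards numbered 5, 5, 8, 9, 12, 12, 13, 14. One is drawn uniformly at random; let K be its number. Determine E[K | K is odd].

P(K is odd) = 1/2.
Σ over the event: 5·1/4 + 9·1/8 + 13·1/8 = 4.
E[K | K is odd] = (4) / (1/2) = 8.

8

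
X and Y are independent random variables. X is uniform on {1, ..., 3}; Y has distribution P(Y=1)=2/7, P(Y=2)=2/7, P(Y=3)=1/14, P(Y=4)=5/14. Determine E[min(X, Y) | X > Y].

4/3

P(X > Y) = 2/7.
Summing min(X,Y)·P(x,y) over outcomes with X > Y gives 8/21.
E[min(X, Y) | X > Y] = (8/21) / (2/7) = 4/3.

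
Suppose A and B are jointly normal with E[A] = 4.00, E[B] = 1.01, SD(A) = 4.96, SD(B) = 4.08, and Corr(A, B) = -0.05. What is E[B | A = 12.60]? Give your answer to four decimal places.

The regression of B on A has slope ρ·σ_B/σ_A and passes through (μ_A, μ_B).
E[B | A=12.60] = 1.01 + (-0.05)·(4.08/4.96)·(12.60 − (4.00)) = 1.01 + (-0.041129)·(8.6) = 0.6563.

0.6563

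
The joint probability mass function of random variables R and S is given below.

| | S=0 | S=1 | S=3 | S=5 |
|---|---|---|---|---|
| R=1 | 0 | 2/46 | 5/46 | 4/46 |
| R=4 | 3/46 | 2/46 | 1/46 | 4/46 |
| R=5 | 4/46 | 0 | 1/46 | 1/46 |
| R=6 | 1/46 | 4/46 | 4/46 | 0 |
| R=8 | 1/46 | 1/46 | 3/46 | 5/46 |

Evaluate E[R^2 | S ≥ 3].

795/28

P(S ≥ 3) = 14/23.
Summing R^2·P(R=x,S=y) over the conditioning event gives 795/46.
E[R^2 | S ≥ 3] = (795/46) / (14/23) = 795/28.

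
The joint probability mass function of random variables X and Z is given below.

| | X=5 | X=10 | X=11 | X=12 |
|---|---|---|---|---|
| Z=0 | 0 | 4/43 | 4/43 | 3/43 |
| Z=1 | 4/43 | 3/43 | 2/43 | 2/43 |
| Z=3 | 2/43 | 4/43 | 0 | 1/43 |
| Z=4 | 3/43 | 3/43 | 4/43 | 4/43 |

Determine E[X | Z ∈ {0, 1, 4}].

P(Z ∈ {0, 1, 4}) = 36/43.
Summing X·P(X=x,Z=y) over the conditioning event gives 353/43.
E[X | Z ∈ {0, 1, 4}] = (353/43) / (36/43) = 353/36.

353/36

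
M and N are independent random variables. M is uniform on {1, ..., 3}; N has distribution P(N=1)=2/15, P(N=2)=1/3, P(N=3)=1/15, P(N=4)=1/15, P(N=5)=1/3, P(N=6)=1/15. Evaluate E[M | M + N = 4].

17/8

P(M + N = 4) = 8/45.
Summing M·P(x,y) over outcomes with M + N = 4 gives 17/45.
E[M | M + N = 4] = (17/45) / (8/45) = 17/8.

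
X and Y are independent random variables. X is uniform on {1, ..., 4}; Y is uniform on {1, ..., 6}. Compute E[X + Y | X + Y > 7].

26/3

Outcomes with X + Y > 7: (2,6), (3,5), (3,6), (4,4), (4,5), (4,6), each with probability 1/24.
E[X + Y | X + Y > 7] = (8 + 8 + 9 + 8 + 9 + 10) / 6 = 26/3.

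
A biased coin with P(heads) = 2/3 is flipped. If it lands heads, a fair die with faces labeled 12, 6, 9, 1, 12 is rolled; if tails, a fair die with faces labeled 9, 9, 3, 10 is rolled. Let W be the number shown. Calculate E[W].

95/12

E[W | heads] = (12+6+9+1+12)/5 = 8.
E[W | tails] = (9+9+3+10)/4 = 31/4.
By the law of total expectation,
E[W] = (2/3)·(8) + (1/3)·(31/4) = 95/12.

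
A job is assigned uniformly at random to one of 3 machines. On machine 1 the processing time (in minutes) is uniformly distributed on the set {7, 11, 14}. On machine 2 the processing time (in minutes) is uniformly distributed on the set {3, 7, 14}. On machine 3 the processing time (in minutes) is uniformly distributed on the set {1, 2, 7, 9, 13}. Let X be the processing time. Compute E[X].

376/45

E[X | machine 1] = (7+11+14)/3 = 32/3.
E[X | machine 2] = (3+7+14)/3 = 8.
E[X | machine 3] = (1+2+7+9+13)/5 = 32/5.
E[X] = (1/3)·(32/3) + (1/3)·(8) + (1/3)·(32/5) = 376/45.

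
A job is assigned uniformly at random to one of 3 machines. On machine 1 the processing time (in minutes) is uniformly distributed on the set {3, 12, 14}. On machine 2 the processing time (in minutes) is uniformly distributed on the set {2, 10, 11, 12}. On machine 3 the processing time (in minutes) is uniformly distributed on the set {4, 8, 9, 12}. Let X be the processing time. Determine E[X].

80/9

E[X | machine 1] = (3+12+14)/3 = 29/3.
E[X | machine 2] = (2+10+11+12)/4 = 35/4.
E[X | machine 3] = (4+8+9+12)/4 = 33/4.
E[X] = (1/3)·(29/3) + (1/3)·(35/4) + (1/3)·(33/4) = 80/9.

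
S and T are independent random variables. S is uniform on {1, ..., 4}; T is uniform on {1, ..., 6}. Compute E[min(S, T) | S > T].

5/3

Outcomes with S > T: (2,1), (3,1), (3,2), (4,1), (4,2), (4,3), each with probability 1/24.
E[min(S, T) | S > T] = (1 + 1 + 2 + 1 + 2 + 3) / 6 = 5/3.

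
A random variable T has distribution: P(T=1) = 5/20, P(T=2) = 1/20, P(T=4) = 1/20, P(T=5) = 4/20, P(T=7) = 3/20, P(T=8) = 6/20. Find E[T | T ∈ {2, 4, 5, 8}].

P(T ∈ {2, 4, 5, 8}) = 3/5.
Σ over the event: 2·1/20 + 4·1/20 + 5·1/5 + 8·3/10 = 37/10.
E[T | T ∈ {2, 4, 5, 8}] = (37/10) / (3/5) = 37/6.

37/6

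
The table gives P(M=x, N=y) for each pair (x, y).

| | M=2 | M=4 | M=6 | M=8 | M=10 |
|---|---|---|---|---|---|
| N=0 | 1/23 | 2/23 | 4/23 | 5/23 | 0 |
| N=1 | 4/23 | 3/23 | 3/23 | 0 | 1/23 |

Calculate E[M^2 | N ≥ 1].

P(N ≥ 1) = 11/23.
Summing M^2·P(M=x,N=y) over the conditioning event gives 272/23.
E[M^2 | N ≥ 1] = (272/23) / (11/23) = 272/11.

272/11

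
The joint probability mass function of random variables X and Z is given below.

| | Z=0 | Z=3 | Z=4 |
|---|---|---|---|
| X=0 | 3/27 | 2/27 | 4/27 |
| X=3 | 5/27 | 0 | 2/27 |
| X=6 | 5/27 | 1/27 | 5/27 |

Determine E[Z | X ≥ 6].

P(X ≥ 6) = 11/27.
Σ Z·P over the event = 0·(5/27) + 3·(1/27) + 4·(5/27) = 23/27.
E[Z | X ≥ 6] = (23/27) / (11/27) = 23/11.

23/11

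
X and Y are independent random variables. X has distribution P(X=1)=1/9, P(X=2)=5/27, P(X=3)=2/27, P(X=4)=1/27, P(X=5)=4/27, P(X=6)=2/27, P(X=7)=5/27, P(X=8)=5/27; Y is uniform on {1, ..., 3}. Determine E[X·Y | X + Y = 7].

P(X + Y = 7) = 7/81.
Summing XY·P(x,y) over outcomes with X + Y = 7 gives 64/81.
E[X·Y | X + Y = 7] = (64/81) / (7/81) = 64/7.

64/7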